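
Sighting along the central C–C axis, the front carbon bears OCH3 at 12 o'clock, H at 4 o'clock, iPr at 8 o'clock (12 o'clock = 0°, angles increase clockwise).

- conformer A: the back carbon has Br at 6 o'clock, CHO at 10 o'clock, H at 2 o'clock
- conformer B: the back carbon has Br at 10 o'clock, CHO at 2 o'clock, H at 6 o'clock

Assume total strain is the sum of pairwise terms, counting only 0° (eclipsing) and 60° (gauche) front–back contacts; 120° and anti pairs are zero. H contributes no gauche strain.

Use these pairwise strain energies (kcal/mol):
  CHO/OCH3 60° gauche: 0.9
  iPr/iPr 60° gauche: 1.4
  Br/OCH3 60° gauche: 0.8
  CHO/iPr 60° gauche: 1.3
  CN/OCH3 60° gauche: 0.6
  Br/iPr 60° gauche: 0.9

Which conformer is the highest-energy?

A

A (staggered): OCH3(0°)/CHO(300°) gauche 0.9; iPr(240°)/Br(180°) gauche 0.9; iPr(240°)/CHO(300°) gauche 1.3 → 3.1 kcal/mol.
B (staggered): OCH3(0°)/Br(300°) gauche 0.8; OCH3(0°)/CHO(60°) gauche 0.9; iPr(240°)/Br(300°) gauche 0.9 → 2.6 kcal/mol.
A has the highest total (3.1 kcal/mol).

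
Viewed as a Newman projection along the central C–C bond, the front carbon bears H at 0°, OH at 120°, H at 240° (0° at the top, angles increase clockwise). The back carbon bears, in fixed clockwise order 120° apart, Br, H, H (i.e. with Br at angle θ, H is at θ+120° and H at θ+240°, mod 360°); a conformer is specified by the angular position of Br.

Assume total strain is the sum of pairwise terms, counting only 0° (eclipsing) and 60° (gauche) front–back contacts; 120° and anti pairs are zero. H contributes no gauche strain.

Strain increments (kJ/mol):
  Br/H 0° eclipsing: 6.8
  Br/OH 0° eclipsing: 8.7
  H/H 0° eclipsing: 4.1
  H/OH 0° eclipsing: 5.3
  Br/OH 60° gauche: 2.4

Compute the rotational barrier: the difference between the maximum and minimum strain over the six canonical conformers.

16.9 kJ/mol

Br at 0° (eclipsed): H–Br eclipsed, OH–H eclipsed, H–H eclipsed; 6.8 + 5.3 + 4.1 = 16.2 kJ/mol.
Br at 60° (staggered): OH–Br gauche; 2.4 = 2.4 kJ/mol.
Br at 120° (eclipsed): H–H eclipsed, OH–Br eclipsed, H–H eclipsed; 4.1 + 8.7 + 4.1 = 16.9 kJ/mol.
Br at 180° (staggered): OH–Br gauche; 2.4 = 2.4 kJ/mol.
Br at 240° (eclipsed): H–H eclipsed, OH–H eclipsed, H–Br eclipsed; 4.1 + 5.3 + 6.8 = 16.2 kJ/mol.
Br at 300° (staggered): no non-H gauche contacts → 0.0 kJ/mol.
Max at 120° (16.9 kJ/mol), min at 300° (0.0 kJ/mol); barrier = 16.9 kJ/mol.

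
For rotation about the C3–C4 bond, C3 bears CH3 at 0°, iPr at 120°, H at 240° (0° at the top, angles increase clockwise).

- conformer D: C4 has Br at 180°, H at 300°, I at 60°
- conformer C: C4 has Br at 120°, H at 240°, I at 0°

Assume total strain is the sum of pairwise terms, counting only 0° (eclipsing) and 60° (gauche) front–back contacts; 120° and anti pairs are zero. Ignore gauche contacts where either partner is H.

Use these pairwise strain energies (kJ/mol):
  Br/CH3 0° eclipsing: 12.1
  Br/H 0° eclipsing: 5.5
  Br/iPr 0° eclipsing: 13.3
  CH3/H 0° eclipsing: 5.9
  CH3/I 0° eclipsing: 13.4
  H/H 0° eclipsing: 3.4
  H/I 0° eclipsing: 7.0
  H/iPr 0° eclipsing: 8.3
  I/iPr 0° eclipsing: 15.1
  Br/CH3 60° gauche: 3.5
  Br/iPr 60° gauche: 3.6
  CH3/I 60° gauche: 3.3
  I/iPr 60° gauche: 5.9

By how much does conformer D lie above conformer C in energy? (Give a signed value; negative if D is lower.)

-17.3 kJ/mol

D (staggered): CH3–I gauche, iPr–Br gauche, iPr–I gauche; 3.3 + 3.6 + 5.9 = 12.8 kJ/mol.
C (eclipsed): CH3–I eclipsed, iPr–Br eclipsed, H–H eclipsed; 13.4 + 13.3 + 3.4 = 30.1 kJ/mol.
E(D) − E(C) = 12.8 − 30.1 = -17.3 kJ/mol.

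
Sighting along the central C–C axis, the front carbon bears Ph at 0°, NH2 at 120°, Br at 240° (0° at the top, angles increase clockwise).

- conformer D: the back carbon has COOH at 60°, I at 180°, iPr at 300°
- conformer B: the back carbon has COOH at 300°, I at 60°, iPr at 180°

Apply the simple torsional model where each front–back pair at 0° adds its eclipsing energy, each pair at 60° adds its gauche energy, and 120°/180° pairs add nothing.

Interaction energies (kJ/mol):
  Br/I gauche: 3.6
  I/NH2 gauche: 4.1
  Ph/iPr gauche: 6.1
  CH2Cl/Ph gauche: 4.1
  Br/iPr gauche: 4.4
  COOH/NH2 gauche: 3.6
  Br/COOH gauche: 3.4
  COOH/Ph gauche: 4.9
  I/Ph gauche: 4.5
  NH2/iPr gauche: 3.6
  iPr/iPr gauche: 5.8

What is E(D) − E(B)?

+1.8 kJ/mol

D (staggered): Ph(0°)/COOH(60°) gauche 4.9; Ph(0°)/iPr(300°) gauche 6.1; NH2(120°)/COOH(60°) gauche 3.6; NH2(120°)/I(180°) gauche 4.1; Br(240°)/I(180°) gauche 3.6; Br(240°)/iPr(300°) gauche 4.4 → 26.7 kJ/mol.
B (staggered): Ph(0°)/COOH(300°) gauche 4.9; Ph(0°)/I(60°) gauche 4.5; NH2(120°)/I(60°) gauche 4.1; NH2(120°)/iPr(180°) gauche 3.6; Br(240°)/COOH(300°) gauche 3.4; Br(240°)/iPr(180°) gauche 4.4 → 24.9 kJ/mol.
E(D) − E(B) = 26.7 − 24.9 = +1.8 kJ/mol.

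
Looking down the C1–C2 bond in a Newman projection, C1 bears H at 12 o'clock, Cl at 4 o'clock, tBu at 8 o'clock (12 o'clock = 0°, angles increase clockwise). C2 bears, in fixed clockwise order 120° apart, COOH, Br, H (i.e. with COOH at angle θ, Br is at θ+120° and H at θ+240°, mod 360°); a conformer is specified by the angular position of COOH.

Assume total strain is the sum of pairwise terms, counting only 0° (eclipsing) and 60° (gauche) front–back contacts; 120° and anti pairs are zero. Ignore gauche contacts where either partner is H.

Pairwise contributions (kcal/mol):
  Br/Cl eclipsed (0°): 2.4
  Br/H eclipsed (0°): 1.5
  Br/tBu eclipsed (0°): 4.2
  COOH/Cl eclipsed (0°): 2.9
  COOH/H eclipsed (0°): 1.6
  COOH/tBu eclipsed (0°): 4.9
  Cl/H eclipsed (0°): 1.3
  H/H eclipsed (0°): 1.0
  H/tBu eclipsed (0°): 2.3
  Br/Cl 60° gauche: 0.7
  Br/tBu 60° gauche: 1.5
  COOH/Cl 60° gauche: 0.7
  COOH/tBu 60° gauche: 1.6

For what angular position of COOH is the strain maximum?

120°

COOH at 0° is eclipsed. H at 0° is eclipsed with COOH at 0° (1.6); Cl at 120° is eclipsed with Br at 120° (2.4); tBu at 240° is eclipsed with H at 240° (2.3). Total 6.3 kcal/mol.
COOH at 60° is staggered. Cl at 120° is gauche with COOH at 60° (0.7); Cl at 120° is gauche with Br at 180° (0.7); tBu at 240° is gauche with Br at 180° (1.5). Total 2.9 kcal/mol.
COOH at 120° is eclipsed. H at 0° is eclipsed with H at 0° (1.0); Cl at 120° is eclipsed with COOH at 120° (2.9); tBu at 240° is eclipsed with Br at 240° (4.2). Total 8.1 kcal/mol.
COOH at 180° is staggered. Cl at 120° is gauche with COOH at 180° (0.7); tBu at 240° is gauche with COOH at 180° (1.6); tBu at 240° is gauche with Br at 300° (1.5). Total 3.8 kcal/mol.
COOH at 240° is eclipsed. H at 0° is eclipsed with Br at 0° (1.5); Cl at 120° is eclipsed with H at 120° (1.3); tBu at 240° is eclipsed with COOH at 240° (4.9). Total 7.7 kcal/mol.
COOH at 300° is staggered. Cl at 120° is gauche with Br at 60° (0.7); tBu at 240° is gauche with COOH at 300° (1.6). Total 2.3 kcal/mol.
The maximum (8.1 kcal/mol) occurs with COOH at 120°.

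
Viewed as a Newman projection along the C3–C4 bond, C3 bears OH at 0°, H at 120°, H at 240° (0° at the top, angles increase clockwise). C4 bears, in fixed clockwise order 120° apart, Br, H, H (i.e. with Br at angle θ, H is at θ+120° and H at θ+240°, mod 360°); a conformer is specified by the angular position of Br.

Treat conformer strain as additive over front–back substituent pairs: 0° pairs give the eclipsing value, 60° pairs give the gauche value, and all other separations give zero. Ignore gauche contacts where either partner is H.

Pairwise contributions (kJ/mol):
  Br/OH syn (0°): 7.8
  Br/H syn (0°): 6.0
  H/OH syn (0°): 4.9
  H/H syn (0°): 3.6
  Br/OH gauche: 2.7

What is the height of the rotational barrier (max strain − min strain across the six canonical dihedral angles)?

Br at 0° is eclipsed. OH at 0° is eclipsed with Br at 0° (7.8); H at 120° is eclipsed with H at 120° (3.6); H at 240° is eclipsed with H at 240° (3.6). Total 15.0 kJ/mol.
Br at 60° is staggered. OH at 0° is gauche with Br at 60° (2.7). Total 2.7 kJ/mol.
Br at 120° is eclipsed. OH at 0° is eclipsed with H at 0° (4.9); H at 120° is eclipsed with Br at 120° (6.0); H at 240° is eclipsed with H at 240° (3.6). Total 14.5 kJ/mol.
Br at 180° (staggered): no non-H gauche contacts → 0.0 kJ/mol.
Br at 240° is eclipsed. OH at 0° is eclipsed with H at 0° (4.9); H at 120° is eclipsed with H at 120° (3.6); H at 240° is eclipsed with Br at 240° (6.0). Total 14.5 kJ/mol.
Br at 300° is staggered. OH at 0° is gauche with Br at 300° (2.7). Total 2.7 kJ/mol.
Max at 0° (15.0 kJ/mol), min at 180° (0.0 kJ/mol); barrier = 15.0 kJ/mol.

15.0 kJ/mol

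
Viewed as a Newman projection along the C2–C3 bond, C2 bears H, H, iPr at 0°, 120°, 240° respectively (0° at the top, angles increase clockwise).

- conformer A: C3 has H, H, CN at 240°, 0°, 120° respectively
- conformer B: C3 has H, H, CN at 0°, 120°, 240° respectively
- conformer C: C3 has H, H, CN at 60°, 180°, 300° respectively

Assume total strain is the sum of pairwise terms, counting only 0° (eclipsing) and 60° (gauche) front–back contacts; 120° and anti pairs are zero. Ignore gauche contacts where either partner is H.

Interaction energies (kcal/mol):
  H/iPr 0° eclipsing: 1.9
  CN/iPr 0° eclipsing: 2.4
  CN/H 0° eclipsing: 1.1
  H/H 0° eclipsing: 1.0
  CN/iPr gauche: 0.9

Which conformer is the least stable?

A (eclipsed): H(0°)/H(0°) eclipsed 1.0; H(120°)/CN(120°) eclipsed 1.1; iPr(240°)/H(240°) eclipsed 1.9 → 4.0 kcal/mol.
B (eclipsed): H(0°)/H(0°) eclipsed 1.0; H(120°)/H(120°) eclipsed 1.0; iPr(240°)/CN(240°) eclipsed 2.4 → 4.4 kcal/mol.
C (staggered): iPr(240°)/CN(300°) gauche 0.9 → 0.9 kcal/mol.
B has the highest total (4.4 kcal/mol).

B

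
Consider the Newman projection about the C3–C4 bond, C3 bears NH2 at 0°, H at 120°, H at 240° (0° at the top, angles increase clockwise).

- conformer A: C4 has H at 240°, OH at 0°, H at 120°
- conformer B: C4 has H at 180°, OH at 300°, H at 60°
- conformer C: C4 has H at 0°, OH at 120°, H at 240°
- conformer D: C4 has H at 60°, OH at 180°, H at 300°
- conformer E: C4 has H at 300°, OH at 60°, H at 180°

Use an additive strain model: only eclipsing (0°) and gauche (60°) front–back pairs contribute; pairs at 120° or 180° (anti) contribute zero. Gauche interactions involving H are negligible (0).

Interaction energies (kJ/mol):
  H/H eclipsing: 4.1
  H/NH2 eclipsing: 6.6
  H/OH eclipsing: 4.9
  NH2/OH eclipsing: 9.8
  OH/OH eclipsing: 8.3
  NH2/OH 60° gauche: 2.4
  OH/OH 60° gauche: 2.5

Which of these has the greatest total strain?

A (eclipsed): NH2(0°)/OH(0°) eclipsed 9.8; H(120°)/H(120°) eclipsed 4.1; H(240°)/H(240°) eclipsed 4.1 → 18.0 kJ/mol.
B (staggered): NH2(0°)/OH(300°) gauche 2.4 → 2.4 kJ/mol.
C (eclipsed): NH2(0°)/H(0°) eclipsed 6.6; H(120°)/OH(120°) eclipsed 4.9; H(240°)/H(240°) eclipsed 4.1 → 15.6 kJ/mol.
D (staggered): no non-H gauche contacts → 0.0 kJ/mol.
E (staggered): NH2(0°)/OH(60°) gauche 2.4 → 2.4 kJ/mol.
A has the highest total (18.0 kJ/mol).

A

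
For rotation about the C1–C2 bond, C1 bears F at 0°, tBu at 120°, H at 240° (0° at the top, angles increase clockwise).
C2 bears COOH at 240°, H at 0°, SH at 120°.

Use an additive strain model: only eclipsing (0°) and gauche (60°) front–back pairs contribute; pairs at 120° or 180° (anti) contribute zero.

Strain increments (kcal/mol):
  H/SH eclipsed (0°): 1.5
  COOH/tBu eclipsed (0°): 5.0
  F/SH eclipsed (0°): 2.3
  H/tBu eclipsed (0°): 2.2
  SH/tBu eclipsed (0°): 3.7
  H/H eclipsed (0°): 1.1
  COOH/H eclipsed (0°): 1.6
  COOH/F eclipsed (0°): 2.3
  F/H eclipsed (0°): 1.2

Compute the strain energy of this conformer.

6.5 kcal/mol

This conformer (eclipsed): F–H eclipsed, tBu–SH eclipsed, H–COOH eclipsed; 1.2 + 3.7 + 1.6 = 6.5 kcal/mol.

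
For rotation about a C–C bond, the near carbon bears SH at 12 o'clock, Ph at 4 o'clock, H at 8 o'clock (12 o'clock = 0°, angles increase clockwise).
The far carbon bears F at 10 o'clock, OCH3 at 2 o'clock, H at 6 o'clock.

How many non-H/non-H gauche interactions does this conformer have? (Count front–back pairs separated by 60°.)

Non-H gauche pairs: SH(0°)/F(300°); SH(0°)/OCH3(60°); Ph(120°)/OCH3(60°) — 3 interactions.

3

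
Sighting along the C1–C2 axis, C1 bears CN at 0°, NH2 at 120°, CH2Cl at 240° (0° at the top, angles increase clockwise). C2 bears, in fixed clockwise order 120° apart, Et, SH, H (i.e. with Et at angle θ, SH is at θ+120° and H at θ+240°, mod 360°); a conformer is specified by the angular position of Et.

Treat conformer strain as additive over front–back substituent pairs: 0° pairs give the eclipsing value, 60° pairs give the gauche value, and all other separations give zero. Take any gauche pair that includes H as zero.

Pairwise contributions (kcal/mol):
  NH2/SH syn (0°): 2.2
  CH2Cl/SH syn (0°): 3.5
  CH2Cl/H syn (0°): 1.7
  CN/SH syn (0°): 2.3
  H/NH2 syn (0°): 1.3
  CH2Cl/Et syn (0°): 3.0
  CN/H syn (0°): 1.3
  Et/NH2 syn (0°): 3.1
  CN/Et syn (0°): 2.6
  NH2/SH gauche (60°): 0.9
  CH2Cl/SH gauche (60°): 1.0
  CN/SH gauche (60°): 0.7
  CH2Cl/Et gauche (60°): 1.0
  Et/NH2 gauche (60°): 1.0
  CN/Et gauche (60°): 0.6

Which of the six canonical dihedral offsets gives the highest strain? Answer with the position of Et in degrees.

Et at 0° (eclipsed): CN(0°)/Et(0°) eclipsed 2.6; NH2(120°)/SH(120°) eclipsed 2.2; CH2Cl(240°)/H(240°) eclipsed 1.7 → 6.5 kcal/mol.
Et at 60° (staggered): CN(0°)/Et(60°) gauche 0.6; NH2(120°)/Et(60°) gauche 1.0; NH2(120°)/SH(180°) gauche 0.9; CH2Cl(240°)/SH(180°) gauche 1.0 → 3.5 kcal/mol.
Et at 120° (eclipsed): CN(0°)/H(0°) eclipsed 1.3; NH2(120°)/Et(120°) eclipsed 3.1; CH2Cl(240°)/SH(240°) eclipsed 3.5 → 7.9 kcal/mol.
Et at 180° (staggered): CN(0°)/SH(300°) gauche 0.7; NH2(120°)/Et(180°) gauche 1.0; CH2Cl(240°)/Et(180°) gauche 1.0; CH2Cl(240°)/SH(300°) gauche 1.0 → 3.7 kcal/mol.
Et at 240° (eclipsed): CN(0°)/SH(0°) eclipsed 2.3; NH2(120°)/H(120°) eclipsed 1.3; CH2Cl(240°)/Et(240°) eclipsed 3.0 → 6.6 kcal/mol.
Et at 300° (staggered): CN(0°)/Et(300°) gauche 0.6; CN(0°)/SH(60°) gauche 0.7; NH2(120°)/SH(60°) gauche 0.9; CH2Cl(240°)/Et(300°) gauche 1.0 → 3.2 kcal/mol.
The maximum (7.9 kcal/mol) occurs with Et at 120°.

120°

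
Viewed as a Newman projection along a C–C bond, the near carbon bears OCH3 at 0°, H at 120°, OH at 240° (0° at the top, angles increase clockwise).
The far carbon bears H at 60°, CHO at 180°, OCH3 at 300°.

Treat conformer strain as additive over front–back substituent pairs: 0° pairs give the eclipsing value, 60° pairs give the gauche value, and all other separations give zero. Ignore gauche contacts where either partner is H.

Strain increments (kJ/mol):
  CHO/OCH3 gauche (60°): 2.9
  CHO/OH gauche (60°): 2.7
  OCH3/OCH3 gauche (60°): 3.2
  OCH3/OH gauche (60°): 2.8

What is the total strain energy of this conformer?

This conformer (staggered): OCH3(0°)/OCH3(300°) gauche 3.2; OH(240°)/CHO(180°) gauche 2.7; OH(240°)/OCH3(300°) gauche 2.8 → 8.7 kJ/mol.

8.7 kJ/mol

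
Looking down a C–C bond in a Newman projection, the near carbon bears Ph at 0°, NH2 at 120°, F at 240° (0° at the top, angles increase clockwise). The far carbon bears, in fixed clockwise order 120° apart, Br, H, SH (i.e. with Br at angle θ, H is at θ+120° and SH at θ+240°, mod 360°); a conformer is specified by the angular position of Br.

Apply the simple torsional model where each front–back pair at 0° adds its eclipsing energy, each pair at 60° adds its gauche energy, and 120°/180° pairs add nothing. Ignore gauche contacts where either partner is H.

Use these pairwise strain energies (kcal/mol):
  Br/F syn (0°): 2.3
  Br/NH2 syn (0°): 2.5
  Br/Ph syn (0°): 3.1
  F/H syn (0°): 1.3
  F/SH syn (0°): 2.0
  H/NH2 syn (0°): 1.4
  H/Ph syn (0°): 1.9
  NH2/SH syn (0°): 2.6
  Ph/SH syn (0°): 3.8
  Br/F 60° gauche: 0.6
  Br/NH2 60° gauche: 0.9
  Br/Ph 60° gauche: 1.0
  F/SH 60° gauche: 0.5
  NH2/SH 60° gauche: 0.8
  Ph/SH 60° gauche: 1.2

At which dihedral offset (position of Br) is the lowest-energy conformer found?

Br at 0° (eclipsed): Ph–Br eclipsed, NH2–H eclipsed, F–SH eclipsed; 3.1 + 1.4 + 2.0 = 6.5 kcal/mol.
Br at 60° (staggered): Ph–Br gauche, Ph–SH gauche, NH2–Br gauche, F–SH gauche; 1.0 + 1.2 + 0.9 + 0.5 = 3.6 kcal/mol.
Br at 120° (eclipsed): Ph–SH eclipsed, NH2–Br eclipsed, F–H eclipsed; 3.8 + 2.5 + 1.3 = 7.6 kcal/mol.
Br at 180° (staggered): Ph–SH gauche, NH2–Br gauche, NH2–SH gauche, F–Br gauche; 1.2 + 0.9 + 0.8 + 0.6 = 3.5 kcal/mol.
Br at 240° (eclipsed): Ph–H eclipsed, NH2–SH eclipsed, F–Br eclipsed; 1.9 + 2.6 + 2.3 = 6.8 kcal/mol.
Br at 300° (staggered): Ph–Br gauche, NH2–SH gauche, F–Br gauche, F–SH gauche; 1.0 + 0.8 + 0.6 + 0.5 = 2.9 kcal/mol.
The minimum (2.9 kcal/mol) occurs with Br at 300°.

300°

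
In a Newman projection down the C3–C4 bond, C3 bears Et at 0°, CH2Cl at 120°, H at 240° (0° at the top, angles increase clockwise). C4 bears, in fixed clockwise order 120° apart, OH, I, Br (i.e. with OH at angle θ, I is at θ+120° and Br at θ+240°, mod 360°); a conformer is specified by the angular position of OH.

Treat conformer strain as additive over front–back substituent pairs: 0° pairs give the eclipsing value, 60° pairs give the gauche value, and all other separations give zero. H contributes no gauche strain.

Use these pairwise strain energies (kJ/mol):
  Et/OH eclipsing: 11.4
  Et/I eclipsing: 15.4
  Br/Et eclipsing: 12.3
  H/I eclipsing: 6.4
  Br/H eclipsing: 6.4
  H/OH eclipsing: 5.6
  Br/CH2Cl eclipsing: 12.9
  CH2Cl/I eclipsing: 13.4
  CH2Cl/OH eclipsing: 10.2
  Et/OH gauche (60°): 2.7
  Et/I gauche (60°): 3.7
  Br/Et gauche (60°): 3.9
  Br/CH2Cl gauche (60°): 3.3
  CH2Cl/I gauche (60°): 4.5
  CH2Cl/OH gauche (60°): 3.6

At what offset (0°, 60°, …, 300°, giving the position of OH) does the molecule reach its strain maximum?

240°

OH at 0° (eclipsed): Et–OH eclipsed, CH2Cl–I eclipsed, H–Br eclipsed; 11.4 + 13.4 + 6.4 = 31.2 kJ/mol.
OH at 60° (staggered): Et–OH gauche, Et–Br gauche, CH2Cl–OH gauche, CH2Cl–I gauche; 2.7 + 3.9 + 3.6 + 4.5 = 14.7 kJ/mol.
OH at 120° (eclipsed): Et–Br eclipsed, CH2Cl–OH eclipsed, H–I eclipsed; 12.3 + 10.2 + 6.4 = 28.9 kJ/mol.
OH at 180° (staggered): Et–I gauche, Et–Br gauche, CH2Cl–OH gauche, CH2Cl–Br gauche; 3.7 + 3.9 + 3.6 + 3.3 = 14.5 kJ/mol.
OH at 240° (eclipsed): Et–I eclipsed, CH2Cl–Br eclipsed, H–OH eclipsed; 15.4 + 12.9 + 5.6 = 33.9 kJ/mol.
OH at 300° (staggered): Et–OH gauche, Et–I gauche, CH2Cl–I gauche, CH2Cl–Br gauche; 2.7 + 3.7 + 4.5 + 3.3 = 14.2 kJ/mol.
The maximum (33.9 kJ/mol) occurs with OH at 240°.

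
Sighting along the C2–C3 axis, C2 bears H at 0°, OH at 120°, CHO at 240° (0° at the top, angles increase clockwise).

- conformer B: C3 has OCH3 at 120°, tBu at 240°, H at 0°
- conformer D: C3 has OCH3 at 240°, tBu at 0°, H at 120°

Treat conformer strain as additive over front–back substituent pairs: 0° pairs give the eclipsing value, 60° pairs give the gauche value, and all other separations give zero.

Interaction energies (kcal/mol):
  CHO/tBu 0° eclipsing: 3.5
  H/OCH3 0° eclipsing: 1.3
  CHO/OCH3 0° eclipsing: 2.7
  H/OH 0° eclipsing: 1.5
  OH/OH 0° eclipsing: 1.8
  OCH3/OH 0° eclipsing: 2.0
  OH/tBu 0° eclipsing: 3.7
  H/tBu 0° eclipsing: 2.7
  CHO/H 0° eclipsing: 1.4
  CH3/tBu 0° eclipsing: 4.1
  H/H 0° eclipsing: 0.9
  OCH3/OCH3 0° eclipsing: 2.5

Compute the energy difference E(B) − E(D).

B (eclipsed): H(0°)/H(0°) eclipsed 0.9; OH(120°)/OCH3(120°) eclipsed 2.0; CHO(240°)/tBu(240°) eclipsed 3.5 → 6.4 kcal/mol.
D (eclipsed): H(0°)/tBu(0°) eclipsed 2.7; OH(120°)/H(120°) eclipsed 1.5; CHO(240°)/OCH3(240°) eclipsed 2.7 → 6.9 kcal/mol.
E(B) − E(D) = 6.4 − 6.9 = -0.5 kcal/mol.

-0.5 kcal/mol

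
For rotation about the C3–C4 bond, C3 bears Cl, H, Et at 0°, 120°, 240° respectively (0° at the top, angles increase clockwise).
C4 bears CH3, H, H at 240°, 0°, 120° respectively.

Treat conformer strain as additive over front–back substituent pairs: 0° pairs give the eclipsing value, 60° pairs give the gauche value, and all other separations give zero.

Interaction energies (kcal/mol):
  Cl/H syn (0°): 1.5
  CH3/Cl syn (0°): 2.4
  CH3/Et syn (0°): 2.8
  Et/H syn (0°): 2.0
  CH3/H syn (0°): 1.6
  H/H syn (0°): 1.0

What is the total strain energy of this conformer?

5.3 kcal/mol

This conformer (eclipsed): Cl(0°)/H(0°) eclipsed 1.5; H(120°)/H(120°) eclipsed 1.0; Et(240°)/CH3(240°) eclipsed 2.8 → 5.3 kcal/mol.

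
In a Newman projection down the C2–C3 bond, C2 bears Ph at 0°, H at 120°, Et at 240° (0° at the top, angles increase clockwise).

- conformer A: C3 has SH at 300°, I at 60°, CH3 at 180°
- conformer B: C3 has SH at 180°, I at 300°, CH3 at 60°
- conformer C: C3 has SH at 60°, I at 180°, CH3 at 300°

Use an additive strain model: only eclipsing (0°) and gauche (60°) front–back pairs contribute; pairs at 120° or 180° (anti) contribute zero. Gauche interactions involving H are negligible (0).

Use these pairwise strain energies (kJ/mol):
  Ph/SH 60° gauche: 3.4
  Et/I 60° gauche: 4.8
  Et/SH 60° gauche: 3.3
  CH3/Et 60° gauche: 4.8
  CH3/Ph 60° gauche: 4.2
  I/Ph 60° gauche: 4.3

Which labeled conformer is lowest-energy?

A

A is staggered. Ph at 0° is gauche with SH at 300° (3.4); Ph at 0° is gauche with I at 60° (4.3); Et at 240° is gauche with SH at 300° (3.3); Et at 240° is gauche with CH3 at 180° (4.8). Total 15.8 kJ/mol.
B is staggered. Ph at 0° is gauche with I at 300° (4.3); Ph at 0° is gauche with CH3 at 60° (4.2); Et at 240° is gauche with SH at 180° (3.3); Et at 240° is gauche with I at 300° (4.8). Total 16.6 kJ/mol.
C is staggered. Ph at 0° is gauche with SH at 60° (3.4); Ph at 0° is gauche with CH3 at 300° (4.2); Et at 240° is gauche with I at 180° (4.8); Et at 240° is gauche with CH3 at 300° (4.8). Total 17.2 kJ/mol.
A has the lowest total (15.8 kJ/mol).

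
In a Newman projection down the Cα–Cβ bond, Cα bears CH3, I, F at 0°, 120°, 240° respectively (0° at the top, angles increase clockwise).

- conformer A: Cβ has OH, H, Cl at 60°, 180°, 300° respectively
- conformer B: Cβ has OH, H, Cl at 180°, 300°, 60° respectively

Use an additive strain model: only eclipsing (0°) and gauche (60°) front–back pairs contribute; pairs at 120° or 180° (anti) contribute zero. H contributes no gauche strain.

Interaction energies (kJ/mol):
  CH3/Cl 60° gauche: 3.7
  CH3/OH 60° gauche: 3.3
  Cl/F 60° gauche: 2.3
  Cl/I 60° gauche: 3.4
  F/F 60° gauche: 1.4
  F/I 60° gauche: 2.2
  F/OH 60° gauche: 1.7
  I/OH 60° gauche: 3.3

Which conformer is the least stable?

A is staggered. CH3 at 0° is gauche with OH at 60° (3.3); CH3 at 0° is gauche with Cl at 300° (3.7); I at 120° is gauche with OH at 60° (3.3); F at 240° is gauche with Cl at 300° (2.3). Total 12.6 kJ/mol.
B is staggered. CH3 at 0° is gauche with Cl at 60° (3.7); I at 120° is gauche with OH at 180° (3.3); I at 120° is gauche with Cl at 60° (3.4); F at 240° is gauche with OH at 180° (1.7). Total 12.1 kJ/mol.
A has the highest total (12.6 kJ/mol).

A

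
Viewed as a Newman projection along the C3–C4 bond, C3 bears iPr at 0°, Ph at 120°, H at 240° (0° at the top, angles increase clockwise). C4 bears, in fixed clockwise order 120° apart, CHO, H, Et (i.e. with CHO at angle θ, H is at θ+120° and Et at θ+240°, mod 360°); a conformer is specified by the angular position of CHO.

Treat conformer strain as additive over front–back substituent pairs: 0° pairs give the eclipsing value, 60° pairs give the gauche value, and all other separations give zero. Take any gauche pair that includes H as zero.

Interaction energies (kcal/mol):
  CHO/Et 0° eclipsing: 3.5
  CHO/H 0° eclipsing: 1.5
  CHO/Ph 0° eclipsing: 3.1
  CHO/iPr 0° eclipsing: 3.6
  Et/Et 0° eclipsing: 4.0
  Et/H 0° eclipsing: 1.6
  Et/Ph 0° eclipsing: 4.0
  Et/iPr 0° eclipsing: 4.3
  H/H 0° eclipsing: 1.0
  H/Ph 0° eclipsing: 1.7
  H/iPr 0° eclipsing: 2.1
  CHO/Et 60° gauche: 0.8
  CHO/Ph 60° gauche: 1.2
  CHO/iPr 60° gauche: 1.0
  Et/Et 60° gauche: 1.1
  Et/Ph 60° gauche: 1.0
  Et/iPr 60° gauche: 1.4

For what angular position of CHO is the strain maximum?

120°

CHO at 0° is eclipsed. iPr at 0° is eclipsed with CHO at 0° (3.6); Ph at 120° is eclipsed with H at 120° (1.7); H at 240° is eclipsed with Et at 240° (1.6). Total 6.9 kcal/mol.
CHO at 60° is staggered. iPr at 0° is gauche with CHO at 60° (1.0); iPr at 0° is gauche with Et at 300° (1.4); Ph at 120° is gauche with CHO at 60° (1.2). Total 3.6 kcal/mol.
CHO at 120° is eclipsed. iPr at 0° is eclipsed with Et at 0° (4.3); Ph at 120° is eclipsed with CHO at 120° (3.1); H at 240° is eclipsed with H at 240° (1.0). Total 8.4 kcal/mol.
CHO at 180° is staggered. iPr at 0° is gauche with Et at 60° (1.4); Ph at 120° is gauche with CHO at 180° (1.2); Ph at 120° is gauche with Et at 60° (1.0). Total 3.6 kcal/mol.
CHO at 240° is eclipsed. iPr at 0° is eclipsed with H at 0° (2.1); Ph at 120° is eclipsed with Et at 120° (4.0); H at 240° is eclipsed with CHO at 240° (1.5). Total 7.6 kcal/mol.
CHO at 300° is staggered. iPr at 0° is gauche with CHO at 300° (1.0); Ph at 120° is gauche with Et at 180° (1.0). Total 2.0 kcal/mol.
The maximum (8.4 kcal/mol) occurs with CHO at 120°.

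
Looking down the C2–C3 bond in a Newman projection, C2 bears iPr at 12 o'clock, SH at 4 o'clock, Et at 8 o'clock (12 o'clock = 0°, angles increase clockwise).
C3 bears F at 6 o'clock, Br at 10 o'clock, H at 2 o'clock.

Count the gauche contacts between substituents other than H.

Non-H gauche pairs: iPr(0°)/Br(300°); SH(120°)/F(180°); Et(240°)/F(180°); Et(240°)/Br(300°) — 4 interactions.

4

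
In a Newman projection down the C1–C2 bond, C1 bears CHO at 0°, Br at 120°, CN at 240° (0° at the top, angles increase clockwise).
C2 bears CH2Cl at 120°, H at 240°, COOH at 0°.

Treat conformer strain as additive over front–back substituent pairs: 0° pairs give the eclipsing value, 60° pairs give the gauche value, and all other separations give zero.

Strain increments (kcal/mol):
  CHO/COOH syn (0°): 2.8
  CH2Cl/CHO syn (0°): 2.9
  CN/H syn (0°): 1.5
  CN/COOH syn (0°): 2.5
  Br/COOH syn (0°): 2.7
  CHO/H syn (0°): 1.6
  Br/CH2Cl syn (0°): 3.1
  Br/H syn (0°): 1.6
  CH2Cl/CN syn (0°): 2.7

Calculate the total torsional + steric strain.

7.4 kcal/mol

This conformer (eclipsed): CHO–COOH eclipsed, Br–CH2Cl eclipsed, CN–H eclipsed; 2.8 + 3.1 + 1.5 = 7.4 kcal/mol.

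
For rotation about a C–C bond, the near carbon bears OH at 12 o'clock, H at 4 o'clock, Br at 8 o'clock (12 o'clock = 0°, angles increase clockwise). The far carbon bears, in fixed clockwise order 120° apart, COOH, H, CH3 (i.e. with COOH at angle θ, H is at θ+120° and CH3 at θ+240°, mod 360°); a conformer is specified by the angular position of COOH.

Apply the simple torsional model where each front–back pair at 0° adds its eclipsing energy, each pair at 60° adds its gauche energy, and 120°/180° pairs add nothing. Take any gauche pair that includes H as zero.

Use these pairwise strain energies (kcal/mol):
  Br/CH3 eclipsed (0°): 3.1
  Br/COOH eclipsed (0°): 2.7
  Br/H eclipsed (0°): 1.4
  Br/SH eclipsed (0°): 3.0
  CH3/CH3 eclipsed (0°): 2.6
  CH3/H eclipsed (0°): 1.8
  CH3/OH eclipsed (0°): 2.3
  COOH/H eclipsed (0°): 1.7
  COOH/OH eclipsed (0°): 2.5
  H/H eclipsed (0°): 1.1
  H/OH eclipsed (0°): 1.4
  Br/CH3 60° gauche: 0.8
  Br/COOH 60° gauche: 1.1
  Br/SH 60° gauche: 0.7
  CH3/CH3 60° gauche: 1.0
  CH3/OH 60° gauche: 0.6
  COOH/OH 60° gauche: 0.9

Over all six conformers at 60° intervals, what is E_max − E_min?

5.0 kcal/mol

COOH at 0° (eclipsed): OH–COOH eclipsed, H–H eclipsed, Br–CH3 eclipsed; 2.5 + 1.1 + 3.1 = 6.7 kcal/mol.
COOH at 60° (staggered): OH–COOH gauche, OH–CH3 gauche, Br–CH3 gauche; 0.9 + 0.6 + 0.8 = 2.3 kcal/mol.
COOH at 120° (eclipsed): OH–CH3 eclipsed, H–COOH eclipsed, Br–H eclipsed; 2.3 + 1.7 + 1.4 = 5.4 kcal/mol.
COOH at 180° (staggered): OH–CH3 gauche, Br–COOH gauche; 0.6 + 1.1 = 1.7 kcal/mol.
COOH at 240° (eclipsed): OH–H eclipsed, H–CH3 eclipsed, Br–COOH eclipsed; 1.4 + 1.8 + 2.7 = 5.9 kcal/mol.
COOH at 300° (staggered): OH–COOH gauche, Br–COOH gauche, Br–CH3 gauche; 0.9 + 1.1 + 0.8 = 2.8 kcal/mol.
Max at 0° (6.7 kcal/mol), min at 180° (1.7 kcal/mol); barrier = 5.0 kcal/mol.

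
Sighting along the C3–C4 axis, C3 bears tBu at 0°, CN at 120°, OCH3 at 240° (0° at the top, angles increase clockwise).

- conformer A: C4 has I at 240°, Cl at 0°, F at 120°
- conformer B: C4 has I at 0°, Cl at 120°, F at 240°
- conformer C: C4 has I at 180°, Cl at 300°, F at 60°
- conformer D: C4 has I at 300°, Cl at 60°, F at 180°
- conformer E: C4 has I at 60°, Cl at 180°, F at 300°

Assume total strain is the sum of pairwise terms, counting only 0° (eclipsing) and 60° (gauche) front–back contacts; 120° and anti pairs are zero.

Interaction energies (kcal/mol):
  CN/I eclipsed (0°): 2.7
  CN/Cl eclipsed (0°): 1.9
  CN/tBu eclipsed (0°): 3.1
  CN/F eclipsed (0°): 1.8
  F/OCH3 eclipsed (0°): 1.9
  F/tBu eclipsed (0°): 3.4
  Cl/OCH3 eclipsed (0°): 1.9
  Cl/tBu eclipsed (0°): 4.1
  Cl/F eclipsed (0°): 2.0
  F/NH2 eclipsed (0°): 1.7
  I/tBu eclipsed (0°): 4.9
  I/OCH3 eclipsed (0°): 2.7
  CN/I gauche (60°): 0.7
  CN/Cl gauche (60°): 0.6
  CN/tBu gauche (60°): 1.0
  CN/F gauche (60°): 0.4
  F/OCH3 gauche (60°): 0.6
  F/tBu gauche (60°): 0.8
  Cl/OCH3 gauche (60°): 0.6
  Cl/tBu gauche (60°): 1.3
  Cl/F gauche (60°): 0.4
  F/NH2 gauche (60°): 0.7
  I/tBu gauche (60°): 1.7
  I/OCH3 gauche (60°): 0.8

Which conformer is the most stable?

C

A is eclipsed. tBu at 0° is eclipsed with Cl at 0° (4.1); CN at 120° is eclipsed with F at 120° (1.8); OCH3 at 240° is eclipsed with I at 240° (2.7). Total 8.6 kcal/mol.
B is eclipsed. tBu at 0° is eclipsed with I at 0° (4.9); CN at 120° is eclipsed with Cl at 120° (1.9); OCH3 at 240° is eclipsed with F at 240° (1.9). Total 8.7 kcal/mol.
C is staggered. tBu at 0° is gauche with Cl at 300° (1.3); tBu at 0° is gauche with F at 60° (0.8); CN at 120° is gauche with I at 180° (0.7); CN at 120° is gauche with F at 60° (0.4); OCH3 at 240° is gauche with I at 180° (0.8); OCH3 at 240° is gauche with Cl at 300° (0.6). Total 4.6 kcal/mol.
D is staggered. tBu at 0° is gauche with I at 300° (1.7); tBu at 0° is gauche with Cl at 60° (1.3); CN at 120° is gauche with Cl at 60° (0.6); CN at 120° is gauche with F at 180° (0.4); OCH3 at 240° is gauche with I at 300° (0.8); OCH3 at 240° is gauche with F at 180° (0.6). Total 5.4 kcal/mol.
E is staggered. tBu at 0° is gauche with I at 60° (1.7); tBu at 0° is gauche with F at 300° (0.8); CN at 120° is gauche with I at 60° (0.7); CN at 120° is gauche with Cl at 180° (0.6); OCH3 at 240° is gauche with Cl at 180° (0.6); OCH3 at 240° is gauche with F at 300° (0.6). Total 5.0 kcal/mol.
C has the lowest total (4.6 kcal/mol).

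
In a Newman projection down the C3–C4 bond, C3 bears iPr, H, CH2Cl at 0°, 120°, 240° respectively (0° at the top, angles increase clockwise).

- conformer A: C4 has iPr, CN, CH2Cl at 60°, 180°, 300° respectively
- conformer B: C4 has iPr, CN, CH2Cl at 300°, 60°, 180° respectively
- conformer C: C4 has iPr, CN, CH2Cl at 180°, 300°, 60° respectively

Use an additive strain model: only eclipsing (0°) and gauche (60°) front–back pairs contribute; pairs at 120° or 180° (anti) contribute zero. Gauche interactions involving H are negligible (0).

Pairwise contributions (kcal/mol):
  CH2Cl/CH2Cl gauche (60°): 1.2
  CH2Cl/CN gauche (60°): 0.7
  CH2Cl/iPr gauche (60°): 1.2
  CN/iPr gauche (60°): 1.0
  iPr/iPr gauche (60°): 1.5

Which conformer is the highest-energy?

B

A (staggered): iPr–iPr gauche, iPr–CH2Cl gauche, CH2Cl–CN gauche, CH2Cl–CH2Cl gauche; 1.5 + 1.2 + 0.7 + 1.2 = 4.6 kcal/mol.
B (staggered): iPr–iPr gauche, iPr–CN gauche, CH2Cl–iPr gauche, CH2Cl–CH2Cl gauche; 1.5 + 1.0 + 1.2 + 1.2 = 4.9 kcal/mol.
C (staggered): iPr–CN gauche, iPr–CH2Cl gauche, CH2Cl–iPr gauche, CH2Cl–CN gauche; 1.0 + 1.2 + 1.2 + 0.7 = 4.1 kcal/mol.
B has the highest total (4.9 kcal/mol).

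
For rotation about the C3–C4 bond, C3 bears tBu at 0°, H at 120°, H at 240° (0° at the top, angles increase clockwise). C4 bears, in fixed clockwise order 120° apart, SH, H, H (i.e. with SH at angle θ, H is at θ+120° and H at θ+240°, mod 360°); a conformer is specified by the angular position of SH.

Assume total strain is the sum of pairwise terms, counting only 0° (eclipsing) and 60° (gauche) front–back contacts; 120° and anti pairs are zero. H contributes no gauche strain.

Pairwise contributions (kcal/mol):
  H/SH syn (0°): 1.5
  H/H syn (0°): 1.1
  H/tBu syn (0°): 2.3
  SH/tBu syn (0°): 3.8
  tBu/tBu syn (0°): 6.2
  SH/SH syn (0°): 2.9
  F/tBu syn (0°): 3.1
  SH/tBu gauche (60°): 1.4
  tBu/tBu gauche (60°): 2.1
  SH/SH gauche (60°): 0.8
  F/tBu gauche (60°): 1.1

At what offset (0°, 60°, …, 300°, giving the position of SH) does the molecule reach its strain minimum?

SH at 0° (eclipsed): tBu–SH eclipsed, H–H eclipsed, H–H eclipsed; 3.8 + 1.1 + 1.1 = 6.0 kcal/mol.
SH at 60° (staggered): tBu–SH gauche; 1.4 = 1.4 kcal/mol.
SH at 120° (eclipsed): tBu–H eclipsed, H–SH eclipsed, H–H eclipsed; 2.3 + 1.5 + 1.1 = 4.9 kcal/mol.
SH at 180° (staggered): no non-H gauche contacts → 0.0 kcal/mol.
SH at 240° (eclipsed): tBu–H eclipsed, H–H eclipsed, H–SH eclipsed; 2.3 + 1.1 + 1.5 = 4.9 kcal/mol.
SH at 300° (staggered): tBu–SH gauche; 1.4 = 1.4 kcal/mol.
The minimum (0.0 kcal/mol) occurs with SH at 180°.

180°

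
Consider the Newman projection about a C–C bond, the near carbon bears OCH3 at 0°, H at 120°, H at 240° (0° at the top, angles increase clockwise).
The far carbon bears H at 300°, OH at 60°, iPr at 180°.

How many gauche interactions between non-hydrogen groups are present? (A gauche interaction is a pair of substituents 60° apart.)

1

Non-H gauche pairs: OCH3(0°)/OH(60°) — 1 interaction.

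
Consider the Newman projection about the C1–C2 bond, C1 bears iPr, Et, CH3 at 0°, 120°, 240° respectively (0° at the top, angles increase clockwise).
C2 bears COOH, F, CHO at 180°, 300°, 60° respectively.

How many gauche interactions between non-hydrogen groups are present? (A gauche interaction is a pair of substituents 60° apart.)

6

Non-H gauche pairs: iPr(0°)/F(300°); iPr(0°)/CHO(60°); Et(120°)/COOH(180°); Et(120°)/CHO(60°); CH3(240°)/COOH(180°); CH3(240°)/F(300°) — 6 interactions.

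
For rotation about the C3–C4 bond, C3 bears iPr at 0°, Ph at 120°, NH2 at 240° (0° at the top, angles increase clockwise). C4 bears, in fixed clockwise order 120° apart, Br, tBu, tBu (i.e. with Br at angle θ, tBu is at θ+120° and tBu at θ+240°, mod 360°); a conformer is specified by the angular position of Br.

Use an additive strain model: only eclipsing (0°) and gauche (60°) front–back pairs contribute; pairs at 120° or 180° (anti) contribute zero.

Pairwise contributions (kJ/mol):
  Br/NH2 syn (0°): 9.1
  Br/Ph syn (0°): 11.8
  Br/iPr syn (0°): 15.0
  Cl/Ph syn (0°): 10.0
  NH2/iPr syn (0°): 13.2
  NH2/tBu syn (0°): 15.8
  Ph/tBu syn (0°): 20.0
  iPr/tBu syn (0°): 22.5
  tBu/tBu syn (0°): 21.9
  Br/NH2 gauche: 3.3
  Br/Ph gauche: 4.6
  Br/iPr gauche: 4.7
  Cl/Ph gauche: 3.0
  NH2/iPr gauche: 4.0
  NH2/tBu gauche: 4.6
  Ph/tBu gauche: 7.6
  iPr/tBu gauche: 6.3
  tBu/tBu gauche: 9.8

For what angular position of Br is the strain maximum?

240°

Br at 0° (eclipsed): iPr–Br eclipsed, Ph–tBu eclipsed, NH2–tBu eclipsed; 15.0 + 20.0 + 15.8 = 50.8 kJ/mol.
Br at 60° (staggered): iPr–Br gauche, iPr–tBu gauche, Ph–Br gauche, Ph–tBu gauche, NH2–tBu gauche, NH2–tBu gauche; 4.7 + 6.3 + 4.6 + 7.6 + 4.6 + 4.6 = 32.4 kJ/mol.
Br at 120° (eclipsed): iPr–tBu eclipsed, Ph–Br eclipsed, NH2–tBu eclipsed; 22.5 + 11.8 + 15.8 = 50.1 kJ/mol.
Br at 180° (staggered): iPr–tBu gauche, iPr–tBu gauche, Ph–Br gauche, Ph–tBu gauche, NH2–Br gauche, NH2–tBu gauche; 6.3 + 6.3 + 4.6 + 7.6 + 3.3 + 4.6 = 32.7 kJ/mol.
Br at 240° (eclipsed): iPr–tBu eclipsed, Ph–tBu eclipsed, NH2–Br eclipsed; 22.5 + 20.0 + 9.1 = 51.6 kJ/mol.
Br at 300° (staggered): iPr–Br gauche, iPr–tBu gauche, Ph–tBu gauche, Ph–tBu gauche, NH2–Br gauche, NH2–tBu gauche; 4.7 + 6.3 + 7.6 + 7.6 + 3.3 + 4.6 = 34.1 kJ/mol.
The maximum (51.6 kJ/mol) occurs with Br at 240°.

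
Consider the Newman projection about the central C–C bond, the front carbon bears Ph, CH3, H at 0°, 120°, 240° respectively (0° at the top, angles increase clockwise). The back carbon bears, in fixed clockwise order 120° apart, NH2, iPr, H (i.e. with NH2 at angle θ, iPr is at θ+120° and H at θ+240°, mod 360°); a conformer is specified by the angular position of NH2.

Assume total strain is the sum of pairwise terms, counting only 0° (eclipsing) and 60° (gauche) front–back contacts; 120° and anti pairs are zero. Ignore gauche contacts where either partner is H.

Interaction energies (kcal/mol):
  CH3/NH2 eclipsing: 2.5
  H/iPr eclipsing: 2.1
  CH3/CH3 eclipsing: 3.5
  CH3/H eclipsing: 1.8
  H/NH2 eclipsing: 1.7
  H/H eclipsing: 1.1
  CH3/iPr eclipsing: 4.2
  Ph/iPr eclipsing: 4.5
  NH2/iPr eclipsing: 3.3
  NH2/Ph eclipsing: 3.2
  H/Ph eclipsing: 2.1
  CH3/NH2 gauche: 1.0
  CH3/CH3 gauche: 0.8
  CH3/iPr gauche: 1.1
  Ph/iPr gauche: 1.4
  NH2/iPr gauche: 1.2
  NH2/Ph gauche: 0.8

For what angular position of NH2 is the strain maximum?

NH2 at 0° (eclipsed): Ph(0°)/NH2(0°) eclipsed 3.2; CH3(120°)/iPr(120°) eclipsed 4.2; H(240°)/H(240°) eclipsed 1.1 → 8.5 kcal/mol.
NH2 at 60° (staggered): Ph(0°)/NH2(60°) gauche 0.8; CH3(120°)/NH2(60°) gauche 1.0; CH3(120°)/iPr(180°) gauche 1.1 → 2.9 kcal/mol.
NH2 at 120° (eclipsed): Ph(0°)/H(0°) eclipsed 2.1; CH3(120°)/NH2(120°) eclipsed 2.5; H(240°)/iPr(240°) eclipsed 2.1 → 6.7 kcal/mol.
NH2 at 180° (staggered): Ph(0°)/iPr(300°) gauche 1.4; CH3(120°)/NH2(180°) gauche 1.0 → 2.4 kcal/mol.
NH2 at 240° (eclipsed): Ph(0°)/iPr(0°) eclipsed 4.5; CH3(120°)/H(120°) eclipsed 1.8; H(240°)/NH2(240°) eclipsed 1.7 → 8.0 kcal/mol.
NH2 at 300° (staggered): Ph(0°)/NH2(300°) gauche 0.8; Ph(0°)/iPr(60°) gauche 1.4; CH3(120°)/iPr(60°) gauche 1.1 → 3.3 kcal/mol.
The maximum (8.5 kcal/mol) occurs with NH2 at 0°.

0°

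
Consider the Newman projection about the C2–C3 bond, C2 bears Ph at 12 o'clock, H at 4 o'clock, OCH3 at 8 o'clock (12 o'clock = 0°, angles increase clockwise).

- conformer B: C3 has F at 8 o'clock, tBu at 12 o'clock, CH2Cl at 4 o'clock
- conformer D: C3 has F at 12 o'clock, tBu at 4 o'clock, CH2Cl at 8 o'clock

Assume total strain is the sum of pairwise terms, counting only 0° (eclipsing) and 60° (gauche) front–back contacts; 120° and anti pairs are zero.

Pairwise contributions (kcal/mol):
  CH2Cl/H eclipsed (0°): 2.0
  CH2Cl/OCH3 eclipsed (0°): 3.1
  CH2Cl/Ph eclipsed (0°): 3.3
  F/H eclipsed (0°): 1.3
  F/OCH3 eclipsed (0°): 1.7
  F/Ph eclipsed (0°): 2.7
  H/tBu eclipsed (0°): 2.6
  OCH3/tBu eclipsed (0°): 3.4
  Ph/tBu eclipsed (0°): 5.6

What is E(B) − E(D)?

B (eclipsed): Ph–tBu eclipsed, H–CH2Cl eclipsed, OCH3–F eclipsed; 5.6 + 2.0 + 1.7 = 9.3 kcal/mol.
D (eclipsed): Ph–F eclipsed, H–tBu eclipsed, OCH3–CH2Cl eclipsed; 2.7 + 2.6 + 3.1 = 8.4 kcal/mol.
E(B) − E(D) = 9.3 − 8.4 = +0.9 kcal/mol.

+0.9 kcal/mol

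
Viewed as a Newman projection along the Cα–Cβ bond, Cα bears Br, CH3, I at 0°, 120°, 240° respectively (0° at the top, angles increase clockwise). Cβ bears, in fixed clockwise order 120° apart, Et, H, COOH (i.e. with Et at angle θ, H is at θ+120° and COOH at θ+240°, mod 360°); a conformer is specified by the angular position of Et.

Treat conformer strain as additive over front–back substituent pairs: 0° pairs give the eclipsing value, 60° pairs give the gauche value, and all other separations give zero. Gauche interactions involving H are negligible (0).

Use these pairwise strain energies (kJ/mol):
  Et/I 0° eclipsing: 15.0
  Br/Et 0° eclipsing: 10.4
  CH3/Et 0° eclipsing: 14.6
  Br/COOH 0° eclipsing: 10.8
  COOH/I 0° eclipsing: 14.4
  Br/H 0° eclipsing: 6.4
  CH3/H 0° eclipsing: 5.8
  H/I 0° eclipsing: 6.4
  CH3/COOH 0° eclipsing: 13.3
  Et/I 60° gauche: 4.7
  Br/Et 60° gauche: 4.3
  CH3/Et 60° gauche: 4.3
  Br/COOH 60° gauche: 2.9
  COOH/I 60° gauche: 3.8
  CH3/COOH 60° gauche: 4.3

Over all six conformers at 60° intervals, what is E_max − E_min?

Et at 0° (eclipsed): Br(0°)/Et(0°) eclipsed 10.4; CH3(120°)/H(120°) eclipsed 5.8; I(240°)/COOH(240°) eclipsed 14.4 → 30.6 kJ/mol.
Et at 60° (staggered): Br(0°)/Et(60°) gauche 4.3; Br(0°)/COOH(300°) gauche 2.9; CH3(120°)/Et(60°) gauche 4.3; I(240°)/COOH(300°) gauche 3.8 → 15.3 kJ/mol.
Et at 120° (eclipsed): Br(0°)/COOH(0°) eclipsed 10.8; CH3(120°)/Et(120°) eclipsed 14.6; I(240°)/H(240°) eclipsed 6.4 → 31.8 kJ/mol.
Et at 180° (staggered): Br(0°)/COOH(60°) gauche 2.9; CH3(120°)/Et(180°) gauche 4.3; CH3(120°)/COOH(60°) gauche 4.3; I(240°)/Et(180°) gauche 4.7 → 16.2 kJ/mol.
Et at 240° (eclipsed): Br(0°)/H(0°) eclipsed 6.4; CH3(120°)/COOH(120°) eclipsed 13.3; I(240°)/Et(240°) eclipsed 15.0 → 34.7 kJ/mol.
Et at 300° (staggered): Br(0°)/Et(300°) gauche 4.3; CH3(120°)/COOH(180°) gauche 4.3; I(240°)/Et(300°) gauche 4.7; I(240°)/COOH(180°) gauche 3.8 → 17.1 kJ/mol.
Max at 240° (34.7 kJ/mol), min at 60° (15.3 kJ/mol); barrier = 19.4 kJ/mol.

19.4 kJ/mol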